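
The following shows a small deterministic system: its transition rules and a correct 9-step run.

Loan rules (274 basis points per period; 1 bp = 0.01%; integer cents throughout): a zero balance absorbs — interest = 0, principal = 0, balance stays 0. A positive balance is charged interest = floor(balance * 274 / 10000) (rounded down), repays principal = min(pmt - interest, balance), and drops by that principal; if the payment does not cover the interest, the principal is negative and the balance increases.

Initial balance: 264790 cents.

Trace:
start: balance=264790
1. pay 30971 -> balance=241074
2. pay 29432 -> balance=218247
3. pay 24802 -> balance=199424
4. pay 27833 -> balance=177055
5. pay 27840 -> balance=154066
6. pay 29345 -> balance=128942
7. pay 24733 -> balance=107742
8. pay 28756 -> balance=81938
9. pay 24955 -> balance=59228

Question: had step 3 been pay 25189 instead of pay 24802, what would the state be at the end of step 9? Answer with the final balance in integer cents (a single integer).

(re-executing from step 3 with the substitution; state before step 3: balance=218247)
3. pay 25189 -> balance=199037
4. pay 27833 -> balance=176657
5. pay 27840 -> balance=153657
6. pay 29345 -> balance=128522
7. pay 24733 -> balance=107310
8. pay 28756 -> balance=81494
9. pay 24955 -> balance=58771

58771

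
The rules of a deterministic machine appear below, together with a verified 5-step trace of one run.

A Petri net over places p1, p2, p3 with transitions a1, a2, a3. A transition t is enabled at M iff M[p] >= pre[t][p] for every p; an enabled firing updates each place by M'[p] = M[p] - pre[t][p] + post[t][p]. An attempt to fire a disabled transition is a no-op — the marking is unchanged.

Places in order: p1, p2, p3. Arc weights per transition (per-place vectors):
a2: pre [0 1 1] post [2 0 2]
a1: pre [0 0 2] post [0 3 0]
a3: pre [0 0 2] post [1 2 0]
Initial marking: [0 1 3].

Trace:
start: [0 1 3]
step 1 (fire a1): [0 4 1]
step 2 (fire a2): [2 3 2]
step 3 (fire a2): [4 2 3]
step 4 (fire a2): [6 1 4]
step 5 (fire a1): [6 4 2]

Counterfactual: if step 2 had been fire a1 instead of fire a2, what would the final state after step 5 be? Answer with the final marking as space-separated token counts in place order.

4 5 1

(re-executing from step 2 with the substitution; state before step 2: [0 4 1])
step 2 (fire a1): [0 4 1]
step 3 (fire a2): [2 3 2]
step 4 (fire a2): [4 2 3]
step 5 (fire a1): [4 5 1]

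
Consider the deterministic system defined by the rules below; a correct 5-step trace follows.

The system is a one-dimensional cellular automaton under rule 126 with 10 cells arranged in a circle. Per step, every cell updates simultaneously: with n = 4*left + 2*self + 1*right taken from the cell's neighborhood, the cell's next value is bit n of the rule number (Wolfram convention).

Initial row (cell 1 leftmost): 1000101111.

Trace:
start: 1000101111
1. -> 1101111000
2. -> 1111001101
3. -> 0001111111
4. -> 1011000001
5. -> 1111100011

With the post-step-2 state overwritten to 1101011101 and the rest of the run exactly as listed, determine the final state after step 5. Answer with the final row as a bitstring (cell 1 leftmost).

0110110111

state after step 2 := 1101011101
3. -> 0111110111
4. -> 1100011101
5. -> 0110110111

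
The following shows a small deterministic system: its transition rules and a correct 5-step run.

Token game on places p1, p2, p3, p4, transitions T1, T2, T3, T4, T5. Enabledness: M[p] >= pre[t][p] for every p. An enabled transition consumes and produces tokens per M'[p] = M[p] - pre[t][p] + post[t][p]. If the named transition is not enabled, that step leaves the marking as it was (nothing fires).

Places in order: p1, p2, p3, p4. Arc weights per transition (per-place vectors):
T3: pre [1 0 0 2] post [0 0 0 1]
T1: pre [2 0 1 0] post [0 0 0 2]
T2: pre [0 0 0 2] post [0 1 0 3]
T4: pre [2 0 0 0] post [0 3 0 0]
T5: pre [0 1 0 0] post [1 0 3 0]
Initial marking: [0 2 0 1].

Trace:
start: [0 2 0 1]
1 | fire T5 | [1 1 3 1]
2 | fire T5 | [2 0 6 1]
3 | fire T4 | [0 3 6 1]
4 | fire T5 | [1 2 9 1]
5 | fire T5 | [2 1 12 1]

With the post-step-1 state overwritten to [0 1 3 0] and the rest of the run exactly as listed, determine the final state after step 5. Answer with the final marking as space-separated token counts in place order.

1 0 6 0

state after step 1 := [0 1 3 0]
2 | fire T5 | [1 0 6 0]
3 | fire T4 | [1 0 6 0]
4 | fire T5 | [1 0 6 0]
5 | fire T5 | [1 0 6 0]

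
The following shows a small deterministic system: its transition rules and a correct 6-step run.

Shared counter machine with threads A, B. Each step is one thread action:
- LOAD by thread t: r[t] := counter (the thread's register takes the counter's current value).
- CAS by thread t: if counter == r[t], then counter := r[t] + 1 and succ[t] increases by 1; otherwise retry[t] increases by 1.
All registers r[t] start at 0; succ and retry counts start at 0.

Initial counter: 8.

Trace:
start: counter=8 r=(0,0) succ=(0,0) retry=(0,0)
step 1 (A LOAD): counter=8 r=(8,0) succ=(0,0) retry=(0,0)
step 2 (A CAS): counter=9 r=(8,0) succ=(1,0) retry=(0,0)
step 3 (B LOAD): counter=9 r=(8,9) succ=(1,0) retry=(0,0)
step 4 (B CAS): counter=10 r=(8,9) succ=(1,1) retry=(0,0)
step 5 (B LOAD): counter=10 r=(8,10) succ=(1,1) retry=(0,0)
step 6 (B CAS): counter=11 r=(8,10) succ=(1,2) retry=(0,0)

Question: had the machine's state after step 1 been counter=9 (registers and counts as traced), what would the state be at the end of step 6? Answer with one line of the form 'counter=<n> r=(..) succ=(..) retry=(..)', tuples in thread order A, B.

counter=11 r=(8,10) succ=(0,2) retry=(1,0)

state after step 1 := counter=9 r=(8,0) succ=(0,0) retry=(0,0)
step 2 (A CAS): counter=9 r=(8,0) succ=(0,0) retry=(1,0)
step 3 (B LOAD): counter=9 r=(8,9) succ=(0,0) retry=(1,0)
step 4 (B CAS): counter=10 r=(8,9) succ=(0,1) retry=(1,0)
step 5 (B LOAD): counter=10 r=(8,10) succ=(0,1) retry=(1,0)
step 6 (B CAS): counter=11 r=(8,10) succ=(0,2) retry=(1,0)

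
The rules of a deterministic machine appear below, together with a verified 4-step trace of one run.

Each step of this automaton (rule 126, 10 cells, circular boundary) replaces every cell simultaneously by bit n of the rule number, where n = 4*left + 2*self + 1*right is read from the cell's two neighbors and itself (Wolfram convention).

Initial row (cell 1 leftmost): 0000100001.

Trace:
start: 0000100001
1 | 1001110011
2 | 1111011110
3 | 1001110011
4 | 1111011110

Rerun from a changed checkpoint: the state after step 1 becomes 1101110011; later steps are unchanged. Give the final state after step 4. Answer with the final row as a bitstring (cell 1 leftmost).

state after step 1 := 1101110011
2 | 0111011110
3 | 1101110011
4 | 0111011110

0111011110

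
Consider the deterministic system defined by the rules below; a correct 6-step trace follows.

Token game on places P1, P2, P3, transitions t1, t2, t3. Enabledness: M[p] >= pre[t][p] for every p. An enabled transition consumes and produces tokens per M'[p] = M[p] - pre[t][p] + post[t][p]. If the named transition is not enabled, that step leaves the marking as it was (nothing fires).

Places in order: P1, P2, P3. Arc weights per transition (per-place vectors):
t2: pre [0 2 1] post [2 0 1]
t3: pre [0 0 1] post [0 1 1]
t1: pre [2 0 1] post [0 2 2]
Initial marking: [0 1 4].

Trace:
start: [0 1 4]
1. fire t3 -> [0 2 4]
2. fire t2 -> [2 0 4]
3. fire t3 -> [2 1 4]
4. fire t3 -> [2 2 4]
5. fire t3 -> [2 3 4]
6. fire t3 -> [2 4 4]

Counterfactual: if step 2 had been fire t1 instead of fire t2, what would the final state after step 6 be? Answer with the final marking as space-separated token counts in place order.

(re-executing from step 2 with the substitution; state before step 2: [0 2 4])
2. fire t1 -> [0 2 4]
3. fire t3 -> [0 3 4]
4. fire t3 -> [0 4 4]
5. fire t3 -> [0 5 4]
6. fire t3 -> [0 6 4]

0 6 4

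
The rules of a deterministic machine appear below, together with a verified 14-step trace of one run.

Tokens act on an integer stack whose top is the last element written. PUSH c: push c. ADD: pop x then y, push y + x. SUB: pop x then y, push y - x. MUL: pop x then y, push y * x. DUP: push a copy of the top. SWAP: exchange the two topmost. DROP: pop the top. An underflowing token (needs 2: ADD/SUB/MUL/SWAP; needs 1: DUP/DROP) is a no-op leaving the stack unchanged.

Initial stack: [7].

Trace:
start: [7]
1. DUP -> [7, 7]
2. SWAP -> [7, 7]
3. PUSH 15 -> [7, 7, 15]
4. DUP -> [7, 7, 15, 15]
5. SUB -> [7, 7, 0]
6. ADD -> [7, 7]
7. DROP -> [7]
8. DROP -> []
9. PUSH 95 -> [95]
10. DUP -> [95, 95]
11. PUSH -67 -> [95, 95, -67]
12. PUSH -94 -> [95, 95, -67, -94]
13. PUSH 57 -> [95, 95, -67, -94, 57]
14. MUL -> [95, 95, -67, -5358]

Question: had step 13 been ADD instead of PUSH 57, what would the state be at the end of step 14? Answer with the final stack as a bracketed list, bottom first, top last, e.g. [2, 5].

[95, -15295]

(re-executing from step 13 with the substitution; state before step 13: [95, 95, -67, -94])
13. ADD -> [95, 95, -161]
14. MUL -> [95, -15295]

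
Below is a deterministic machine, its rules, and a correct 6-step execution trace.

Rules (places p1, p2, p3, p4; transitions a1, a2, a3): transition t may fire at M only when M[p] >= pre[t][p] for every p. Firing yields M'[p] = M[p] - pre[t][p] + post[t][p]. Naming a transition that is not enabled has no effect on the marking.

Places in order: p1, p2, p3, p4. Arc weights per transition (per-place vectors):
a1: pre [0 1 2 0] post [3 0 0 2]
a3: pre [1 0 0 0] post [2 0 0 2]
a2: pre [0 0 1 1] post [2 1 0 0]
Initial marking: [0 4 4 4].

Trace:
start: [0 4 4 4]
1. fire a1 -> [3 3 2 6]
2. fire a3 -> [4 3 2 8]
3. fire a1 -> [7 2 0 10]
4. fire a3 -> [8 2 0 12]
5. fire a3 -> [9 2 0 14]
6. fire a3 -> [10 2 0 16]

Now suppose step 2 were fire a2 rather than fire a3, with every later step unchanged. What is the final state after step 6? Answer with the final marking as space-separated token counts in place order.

8 4 1 11

(re-executing from step 2 with the substitution; state before step 2: [3 3 2 6])
2. fire a2 -> [5 4 1 5]
3. fire a1 -> [5 4 1 5]
4. fire a3 -> [6 4 1 7]
5. fire a3 -> [7 4 1 9]
6. fire a3 -> [8 4 1 11]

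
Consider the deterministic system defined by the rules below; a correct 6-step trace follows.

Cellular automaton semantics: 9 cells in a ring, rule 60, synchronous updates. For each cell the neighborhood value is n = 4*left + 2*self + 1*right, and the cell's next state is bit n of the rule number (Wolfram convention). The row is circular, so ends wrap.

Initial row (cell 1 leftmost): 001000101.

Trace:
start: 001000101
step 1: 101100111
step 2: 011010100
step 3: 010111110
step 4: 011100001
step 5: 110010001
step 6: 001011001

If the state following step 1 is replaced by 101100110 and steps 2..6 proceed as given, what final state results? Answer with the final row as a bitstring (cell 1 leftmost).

state after step 1 := 101100110
step 2: 111010101
step 3: 000111111
step 4: 100100000
step 5: 110110000
step 6: 101101000

101101000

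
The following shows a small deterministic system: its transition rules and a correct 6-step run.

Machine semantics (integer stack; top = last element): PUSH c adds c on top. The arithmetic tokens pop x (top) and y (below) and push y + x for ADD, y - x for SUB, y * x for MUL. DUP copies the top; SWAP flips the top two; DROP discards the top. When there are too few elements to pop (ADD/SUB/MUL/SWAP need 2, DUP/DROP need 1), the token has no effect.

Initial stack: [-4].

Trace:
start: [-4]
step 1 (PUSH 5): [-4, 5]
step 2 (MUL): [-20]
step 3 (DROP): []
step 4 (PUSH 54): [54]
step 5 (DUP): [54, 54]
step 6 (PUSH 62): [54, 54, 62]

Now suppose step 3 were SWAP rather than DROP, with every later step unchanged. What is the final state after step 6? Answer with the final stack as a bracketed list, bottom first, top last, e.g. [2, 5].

[-20, 54, 54, 62]

(re-executing from step 3 with the substitution; state before step 3: [-20])
step 3 (SWAP): [-20]
step 4 (PUSH 54): [-20, 54]
step 5 (DUP): [-20, 54, 54]
step 6 (PUSH 62): [-20, 54, 54, 62]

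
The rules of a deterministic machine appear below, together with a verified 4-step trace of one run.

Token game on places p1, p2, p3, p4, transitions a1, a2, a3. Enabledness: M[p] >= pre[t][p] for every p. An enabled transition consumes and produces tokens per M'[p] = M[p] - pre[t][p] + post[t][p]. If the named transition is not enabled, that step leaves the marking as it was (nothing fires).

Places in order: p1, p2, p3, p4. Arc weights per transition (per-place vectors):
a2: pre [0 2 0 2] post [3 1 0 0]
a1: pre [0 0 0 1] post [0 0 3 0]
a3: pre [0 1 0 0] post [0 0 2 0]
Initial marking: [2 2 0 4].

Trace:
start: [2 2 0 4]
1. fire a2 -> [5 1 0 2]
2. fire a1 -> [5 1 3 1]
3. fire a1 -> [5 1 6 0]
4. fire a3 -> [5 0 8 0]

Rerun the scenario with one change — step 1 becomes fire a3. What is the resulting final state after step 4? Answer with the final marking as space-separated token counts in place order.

(re-executing from step 1 with the substitution; state before step 1: [2 2 0 4])
1. fire a3 -> [2 1 2 4]
2. fire a1 -> [2 1 5 3]
3. fire a1 -> [2 1 8 2]
4. fire a3 -> [2 0 10 2]

2 0 10 2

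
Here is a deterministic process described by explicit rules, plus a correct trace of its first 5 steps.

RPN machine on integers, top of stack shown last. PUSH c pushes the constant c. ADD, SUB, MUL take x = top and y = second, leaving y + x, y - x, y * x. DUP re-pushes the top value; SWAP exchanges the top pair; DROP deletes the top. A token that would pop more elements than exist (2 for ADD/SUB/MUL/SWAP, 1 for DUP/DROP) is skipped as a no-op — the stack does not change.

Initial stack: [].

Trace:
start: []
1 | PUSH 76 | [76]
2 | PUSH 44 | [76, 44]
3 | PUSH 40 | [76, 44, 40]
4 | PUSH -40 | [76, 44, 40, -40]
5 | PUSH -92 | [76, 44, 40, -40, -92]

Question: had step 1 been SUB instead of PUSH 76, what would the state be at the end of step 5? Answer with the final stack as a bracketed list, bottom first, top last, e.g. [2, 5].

[44, 40, -40, -92]

(re-executing from step 1 with the substitution; state before step 1: [])
1 | SUB | []
2 | PUSH 44 | [44]
3 | PUSH 40 | [44, 40]
4 | PUSH -40 | [44, 40, -40]
5 | PUSH -92 | [44, 40, -40, -92]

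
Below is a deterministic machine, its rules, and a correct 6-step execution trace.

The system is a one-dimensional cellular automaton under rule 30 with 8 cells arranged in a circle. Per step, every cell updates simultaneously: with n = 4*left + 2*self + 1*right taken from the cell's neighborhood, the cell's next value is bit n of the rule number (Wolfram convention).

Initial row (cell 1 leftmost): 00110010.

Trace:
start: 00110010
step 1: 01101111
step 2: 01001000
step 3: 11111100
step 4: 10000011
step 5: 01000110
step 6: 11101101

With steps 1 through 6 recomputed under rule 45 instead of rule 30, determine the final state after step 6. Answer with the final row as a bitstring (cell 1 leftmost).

11101101

(re-executing steps 1..6 under rule 45; state before step 1: 00110010)
step 1: 10100010
step 2: 11101011
step 3: 00011110
step 4: 11010000
step 5: 10110110
step 6: 11101101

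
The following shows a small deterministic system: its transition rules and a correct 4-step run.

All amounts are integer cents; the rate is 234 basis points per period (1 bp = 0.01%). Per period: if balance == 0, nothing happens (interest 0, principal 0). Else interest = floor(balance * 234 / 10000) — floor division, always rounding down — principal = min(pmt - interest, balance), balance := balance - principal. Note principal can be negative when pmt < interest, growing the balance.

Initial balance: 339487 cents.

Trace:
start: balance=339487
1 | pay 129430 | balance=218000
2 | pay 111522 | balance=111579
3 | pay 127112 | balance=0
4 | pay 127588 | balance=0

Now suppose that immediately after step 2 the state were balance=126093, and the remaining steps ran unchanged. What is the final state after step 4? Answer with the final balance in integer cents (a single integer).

0

state after step 2 := balance=126093
3 | pay 127112 | balance=1931
4 | pay 127588 | balance=0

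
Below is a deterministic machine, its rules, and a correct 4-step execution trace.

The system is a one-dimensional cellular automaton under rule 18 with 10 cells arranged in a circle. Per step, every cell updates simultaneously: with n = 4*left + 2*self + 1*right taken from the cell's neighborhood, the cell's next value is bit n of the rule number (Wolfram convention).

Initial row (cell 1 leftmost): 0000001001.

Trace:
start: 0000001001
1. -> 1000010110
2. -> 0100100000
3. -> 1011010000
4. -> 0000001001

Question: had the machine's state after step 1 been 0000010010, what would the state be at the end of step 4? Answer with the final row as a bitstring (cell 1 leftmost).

state after step 1 := 0000010010
2. -> 0000101101
3. -> 1001000000
4. -> 0110100001

0110100001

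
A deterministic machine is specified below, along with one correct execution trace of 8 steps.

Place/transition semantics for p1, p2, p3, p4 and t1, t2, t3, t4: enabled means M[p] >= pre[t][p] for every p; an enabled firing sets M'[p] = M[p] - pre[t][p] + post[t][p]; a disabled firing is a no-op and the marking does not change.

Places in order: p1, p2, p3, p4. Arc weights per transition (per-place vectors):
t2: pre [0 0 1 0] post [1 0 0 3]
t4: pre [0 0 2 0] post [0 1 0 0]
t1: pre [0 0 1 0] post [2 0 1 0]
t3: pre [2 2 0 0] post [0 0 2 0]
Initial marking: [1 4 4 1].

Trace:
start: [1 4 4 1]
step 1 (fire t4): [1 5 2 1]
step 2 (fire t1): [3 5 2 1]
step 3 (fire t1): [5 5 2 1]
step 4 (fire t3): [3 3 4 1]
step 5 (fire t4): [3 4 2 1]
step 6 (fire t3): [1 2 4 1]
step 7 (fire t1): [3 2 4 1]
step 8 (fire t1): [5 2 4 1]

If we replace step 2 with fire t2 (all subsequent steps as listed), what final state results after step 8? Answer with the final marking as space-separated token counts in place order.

(re-executing from step 2 with the substitution; state before step 2: [1 5 2 1])
step 2 (fire t2): [2 5 1 4]
step 3 (fire t1): [4 5 1 4]
step 4 (fire t3): [2 3 3 4]
step 5 (fire t4): [2 4 1 4]
step 6 (fire t3): [0 2 3 4]
step 7 (fire t1): [2 2 3 4]
step 8 (fire t1): [4 2 3 4]

4 2 3 4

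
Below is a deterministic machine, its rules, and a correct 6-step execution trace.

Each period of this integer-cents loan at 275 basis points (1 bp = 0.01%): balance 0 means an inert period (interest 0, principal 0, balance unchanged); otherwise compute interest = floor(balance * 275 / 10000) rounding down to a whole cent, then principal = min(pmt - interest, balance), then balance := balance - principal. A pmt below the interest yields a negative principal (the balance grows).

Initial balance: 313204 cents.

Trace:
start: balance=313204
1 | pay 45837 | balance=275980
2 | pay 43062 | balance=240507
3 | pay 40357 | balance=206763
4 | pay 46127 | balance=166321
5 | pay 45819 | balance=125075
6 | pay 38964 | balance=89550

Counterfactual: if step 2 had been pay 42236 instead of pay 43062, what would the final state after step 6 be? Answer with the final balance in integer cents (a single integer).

90472

(re-executing from step 2 with the substitution; state before step 2: balance=275980)
2 | pay 42236 | balance=241333
3 | pay 40357 | balance=207612
4 | pay 46127 | balance=167194
5 | pay 45819 | balance=125972
6 | pay 38964 | balance=90472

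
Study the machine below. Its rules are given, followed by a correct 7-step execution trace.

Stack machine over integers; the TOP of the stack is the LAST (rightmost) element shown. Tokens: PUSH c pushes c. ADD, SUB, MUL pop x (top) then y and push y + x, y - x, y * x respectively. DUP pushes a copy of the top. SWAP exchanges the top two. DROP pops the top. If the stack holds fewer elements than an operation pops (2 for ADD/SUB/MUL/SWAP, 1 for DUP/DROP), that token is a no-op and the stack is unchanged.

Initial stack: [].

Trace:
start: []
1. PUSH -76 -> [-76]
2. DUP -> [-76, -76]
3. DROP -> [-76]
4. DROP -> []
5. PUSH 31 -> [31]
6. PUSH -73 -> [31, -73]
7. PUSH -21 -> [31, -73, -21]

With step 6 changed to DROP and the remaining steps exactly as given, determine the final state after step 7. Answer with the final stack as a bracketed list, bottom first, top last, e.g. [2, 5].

[-21]

(re-executing from step 6 with the substitution; state before step 6: [31])
6. DROP -> []
7. PUSH -21 -> [-21]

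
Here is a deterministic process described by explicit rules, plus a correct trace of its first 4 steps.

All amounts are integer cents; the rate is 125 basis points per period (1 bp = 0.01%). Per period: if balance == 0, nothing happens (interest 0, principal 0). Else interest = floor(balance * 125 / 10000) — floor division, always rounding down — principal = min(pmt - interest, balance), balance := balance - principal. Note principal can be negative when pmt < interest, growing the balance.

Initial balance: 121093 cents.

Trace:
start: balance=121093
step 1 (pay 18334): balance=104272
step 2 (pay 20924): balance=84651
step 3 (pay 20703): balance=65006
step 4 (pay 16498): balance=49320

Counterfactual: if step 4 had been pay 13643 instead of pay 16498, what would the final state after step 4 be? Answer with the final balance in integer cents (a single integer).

(re-executing from step 4 with the substitution; state before step 4: balance=65006)
step 4 (pay 13643): balance=52175

52175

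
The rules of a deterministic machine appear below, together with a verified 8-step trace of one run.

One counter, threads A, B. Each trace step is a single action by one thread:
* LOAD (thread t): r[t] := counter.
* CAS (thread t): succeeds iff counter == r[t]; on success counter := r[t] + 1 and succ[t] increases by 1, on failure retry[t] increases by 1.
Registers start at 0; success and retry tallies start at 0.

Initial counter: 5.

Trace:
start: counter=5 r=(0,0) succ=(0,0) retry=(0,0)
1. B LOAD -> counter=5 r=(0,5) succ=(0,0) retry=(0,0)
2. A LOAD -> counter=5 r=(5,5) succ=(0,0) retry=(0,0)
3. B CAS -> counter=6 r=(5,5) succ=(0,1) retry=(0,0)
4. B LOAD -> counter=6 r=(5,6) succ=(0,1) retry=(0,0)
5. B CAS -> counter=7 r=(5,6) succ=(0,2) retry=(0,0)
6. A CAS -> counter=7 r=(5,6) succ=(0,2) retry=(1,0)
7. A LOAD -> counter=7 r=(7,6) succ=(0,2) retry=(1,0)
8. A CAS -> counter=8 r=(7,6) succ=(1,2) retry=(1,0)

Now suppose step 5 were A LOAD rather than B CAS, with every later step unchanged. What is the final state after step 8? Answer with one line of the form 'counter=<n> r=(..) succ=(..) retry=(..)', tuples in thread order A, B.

(re-executing from step 5 with the substitution; state before step 5: counter=6 r=(5,6) succ=(0,1) retry=(0,0))
5. A LOAD -> counter=6 r=(6,6) succ=(0,1) retry=(0,0)
6. A CAS -> counter=7 r=(6,6) succ=(1,1) retry=(0,0)
7. A LOAD -> counter=7 r=(7,6) succ=(1,1) retry=(0,0)
8. A CAS -> counter=8 r=(7,6) succ=(2,1) retry=(0,0)

counter=8 r=(7,6) succ=(2,1) retry=(0,0)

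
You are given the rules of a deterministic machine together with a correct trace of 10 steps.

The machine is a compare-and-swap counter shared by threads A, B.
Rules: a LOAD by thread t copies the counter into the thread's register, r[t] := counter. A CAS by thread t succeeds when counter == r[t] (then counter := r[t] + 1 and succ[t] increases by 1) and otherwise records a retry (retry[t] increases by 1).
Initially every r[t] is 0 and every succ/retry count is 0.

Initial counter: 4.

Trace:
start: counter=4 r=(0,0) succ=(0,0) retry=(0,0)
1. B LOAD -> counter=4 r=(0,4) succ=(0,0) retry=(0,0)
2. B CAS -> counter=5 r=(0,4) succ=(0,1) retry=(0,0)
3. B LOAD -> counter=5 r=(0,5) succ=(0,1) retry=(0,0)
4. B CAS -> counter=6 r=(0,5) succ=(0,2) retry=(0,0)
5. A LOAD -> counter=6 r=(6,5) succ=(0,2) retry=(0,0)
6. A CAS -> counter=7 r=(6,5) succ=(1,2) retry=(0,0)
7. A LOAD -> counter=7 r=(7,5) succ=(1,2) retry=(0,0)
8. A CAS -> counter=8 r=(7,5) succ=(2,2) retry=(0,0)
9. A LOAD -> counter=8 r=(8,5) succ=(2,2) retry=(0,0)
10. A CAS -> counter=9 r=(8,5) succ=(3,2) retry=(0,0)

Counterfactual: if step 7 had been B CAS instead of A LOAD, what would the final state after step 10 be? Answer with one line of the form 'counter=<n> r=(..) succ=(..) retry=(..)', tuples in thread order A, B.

counter=8 r=(7,5) succ=(2,2) retry=(1,1)

(re-executing from step 7 with the substitution; state before step 7: counter=7 r=(6,5) succ=(1,2) retry=(0,0))
7. B CAS -> counter=7 r=(6,5) succ=(1,2) retry=(0,1)
8. A CAS -> counter=7 r=(6,5) succ=(1,2) retry=(1,1)
9. A LOAD -> counter=7 r=(7,5) succ=(1,2) retry=(1,1)
10. A CAS -> counter=8 r=(7,5) succ=(2,2) retry=(1,1)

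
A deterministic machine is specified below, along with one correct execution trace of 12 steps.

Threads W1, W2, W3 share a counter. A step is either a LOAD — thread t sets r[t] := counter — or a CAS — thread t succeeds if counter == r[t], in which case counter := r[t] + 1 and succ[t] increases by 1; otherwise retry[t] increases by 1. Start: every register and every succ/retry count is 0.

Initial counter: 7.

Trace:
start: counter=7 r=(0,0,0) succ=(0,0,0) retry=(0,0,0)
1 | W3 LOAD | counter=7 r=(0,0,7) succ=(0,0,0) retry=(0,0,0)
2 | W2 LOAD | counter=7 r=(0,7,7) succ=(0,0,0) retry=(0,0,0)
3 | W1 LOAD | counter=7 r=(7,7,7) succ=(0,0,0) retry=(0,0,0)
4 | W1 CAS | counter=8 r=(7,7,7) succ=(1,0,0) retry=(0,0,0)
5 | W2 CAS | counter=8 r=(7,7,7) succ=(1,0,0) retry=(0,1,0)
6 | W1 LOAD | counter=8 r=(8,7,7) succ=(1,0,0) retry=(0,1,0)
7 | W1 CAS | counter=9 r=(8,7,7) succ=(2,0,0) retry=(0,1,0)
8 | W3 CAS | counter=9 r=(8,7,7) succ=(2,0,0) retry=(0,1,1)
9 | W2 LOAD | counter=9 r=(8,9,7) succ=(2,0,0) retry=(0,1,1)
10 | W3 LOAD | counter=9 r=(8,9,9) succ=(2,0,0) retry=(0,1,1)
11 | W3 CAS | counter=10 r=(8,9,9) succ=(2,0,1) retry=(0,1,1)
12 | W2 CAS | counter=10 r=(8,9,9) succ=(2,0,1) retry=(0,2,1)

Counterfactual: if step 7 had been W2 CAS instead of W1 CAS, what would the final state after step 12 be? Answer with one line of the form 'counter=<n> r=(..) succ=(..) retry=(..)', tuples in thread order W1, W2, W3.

(re-executing from step 7 with the substitution; state before step 7: counter=8 r=(8,7,7) succ=(1,0,0) retry=(0,1,0))
7 | W2 CAS | counter=8 r=(8,7,7) succ=(1,0,0) retry=(0,2,0)
8 | W3 CAS | counter=8 r=(8,7,7) succ=(1,0,0) retry=(0,2,1)
9 | W2 LOAD | counter=8 r=(8,8,7) succ=(1,0,0) retry=(0,2,1)
10 | W3 LOAD | counter=8 r=(8,8,8) succ=(1,0,0) retry=(0,2,1)
11 | W3 CAS | counter=9 r=(8,8,8) succ=(1,0,1) retry=(0,2,1)
12 | W2 CAS | counter=9 r=(8,8,8) succ=(1,0,1) retry=(0,3,1)

counter=9 r=(8,8,8) succ=(1,0,1) retry=(0,3,1)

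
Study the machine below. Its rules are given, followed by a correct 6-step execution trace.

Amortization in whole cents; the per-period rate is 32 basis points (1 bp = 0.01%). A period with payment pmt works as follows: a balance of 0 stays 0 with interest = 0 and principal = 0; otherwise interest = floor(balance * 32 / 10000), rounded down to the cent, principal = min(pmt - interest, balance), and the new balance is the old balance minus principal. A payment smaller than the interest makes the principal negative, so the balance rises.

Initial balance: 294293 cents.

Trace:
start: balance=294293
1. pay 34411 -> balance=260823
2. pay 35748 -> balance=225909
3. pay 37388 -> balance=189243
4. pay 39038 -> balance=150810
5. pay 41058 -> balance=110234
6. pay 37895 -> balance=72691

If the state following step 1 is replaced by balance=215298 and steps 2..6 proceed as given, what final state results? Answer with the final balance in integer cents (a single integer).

state after step 1 := balance=215298
2. pay 35748 -> balance=180238
3. pay 37388 -> balance=143426
4. pay 39038 -> balance=104846
5. pay 41058 -> balance=64123
6. pay 37895 -> balance=26433

26433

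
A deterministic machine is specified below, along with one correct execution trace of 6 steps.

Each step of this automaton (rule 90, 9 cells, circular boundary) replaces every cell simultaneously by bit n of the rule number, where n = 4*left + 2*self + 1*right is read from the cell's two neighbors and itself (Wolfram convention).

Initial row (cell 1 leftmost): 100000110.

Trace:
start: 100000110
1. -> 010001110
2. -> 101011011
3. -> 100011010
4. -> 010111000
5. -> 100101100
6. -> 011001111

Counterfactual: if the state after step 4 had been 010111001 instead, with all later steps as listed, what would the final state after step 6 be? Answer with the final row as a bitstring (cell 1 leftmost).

state after step 4 := 010111001
5. -> 000101110
6. -> 001001011

001001011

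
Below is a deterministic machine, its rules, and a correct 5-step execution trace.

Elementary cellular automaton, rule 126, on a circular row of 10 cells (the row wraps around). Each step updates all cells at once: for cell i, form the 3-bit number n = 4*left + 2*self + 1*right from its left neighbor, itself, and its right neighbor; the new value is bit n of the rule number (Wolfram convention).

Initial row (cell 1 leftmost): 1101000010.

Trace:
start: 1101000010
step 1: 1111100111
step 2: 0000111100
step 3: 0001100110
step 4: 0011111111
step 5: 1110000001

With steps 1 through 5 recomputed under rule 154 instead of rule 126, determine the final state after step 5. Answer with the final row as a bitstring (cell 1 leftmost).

(re-executing steps 1..5 under rule 154; state before step 1: 1101000010)
step 1: 1000100100
step 2: 0101011011
step 3: 0000010010
step 4: 0000101101
step 5: 1001001000

1001001000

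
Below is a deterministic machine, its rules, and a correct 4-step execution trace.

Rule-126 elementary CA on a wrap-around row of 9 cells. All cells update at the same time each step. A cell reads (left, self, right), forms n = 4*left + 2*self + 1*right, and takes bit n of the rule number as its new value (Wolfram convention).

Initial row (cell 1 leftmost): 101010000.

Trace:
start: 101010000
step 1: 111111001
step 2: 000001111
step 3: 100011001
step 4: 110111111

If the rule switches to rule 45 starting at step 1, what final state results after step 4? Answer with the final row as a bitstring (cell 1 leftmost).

001011110

(re-executing steps 1..4 under rule 45; state before step 1: 101010000)
step 1: 111110110
step 2: 100001101
step 3: 001101011
step 4: 001011110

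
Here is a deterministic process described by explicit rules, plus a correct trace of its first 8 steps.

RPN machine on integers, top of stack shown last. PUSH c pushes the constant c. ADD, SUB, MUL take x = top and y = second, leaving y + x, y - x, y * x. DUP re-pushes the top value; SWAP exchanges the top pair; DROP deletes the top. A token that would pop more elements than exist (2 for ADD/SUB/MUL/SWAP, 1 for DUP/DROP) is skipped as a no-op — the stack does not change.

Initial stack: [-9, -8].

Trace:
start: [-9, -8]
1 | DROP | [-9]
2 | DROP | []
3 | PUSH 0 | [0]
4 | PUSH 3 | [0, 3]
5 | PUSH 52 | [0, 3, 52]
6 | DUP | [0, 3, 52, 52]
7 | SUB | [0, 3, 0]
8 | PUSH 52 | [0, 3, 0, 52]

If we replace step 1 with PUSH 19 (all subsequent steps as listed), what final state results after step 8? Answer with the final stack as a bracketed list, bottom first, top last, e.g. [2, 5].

[-9, -8, 0, 3, 0, 52]

(re-executing from step 1 with the substitution; state before step 1: [-9, -8])
1 | PUSH 19 | [-9, -8, 19]
2 | DROP | [-9, -8]
3 | PUSH 0 | [-9, -8, 0]
4 | PUSH 3 | [-9, -8, 0, 3]
5 | PUSH 52 | [-9, -8, 0, 3, 52]
6 | DUP | [-9, -8, 0, 3, 52, 52]
7 | SUB | [-9, -8, 0, 3, 0]
8 | PUSH 52 | [-9, -8, 0, 3, 0, 52]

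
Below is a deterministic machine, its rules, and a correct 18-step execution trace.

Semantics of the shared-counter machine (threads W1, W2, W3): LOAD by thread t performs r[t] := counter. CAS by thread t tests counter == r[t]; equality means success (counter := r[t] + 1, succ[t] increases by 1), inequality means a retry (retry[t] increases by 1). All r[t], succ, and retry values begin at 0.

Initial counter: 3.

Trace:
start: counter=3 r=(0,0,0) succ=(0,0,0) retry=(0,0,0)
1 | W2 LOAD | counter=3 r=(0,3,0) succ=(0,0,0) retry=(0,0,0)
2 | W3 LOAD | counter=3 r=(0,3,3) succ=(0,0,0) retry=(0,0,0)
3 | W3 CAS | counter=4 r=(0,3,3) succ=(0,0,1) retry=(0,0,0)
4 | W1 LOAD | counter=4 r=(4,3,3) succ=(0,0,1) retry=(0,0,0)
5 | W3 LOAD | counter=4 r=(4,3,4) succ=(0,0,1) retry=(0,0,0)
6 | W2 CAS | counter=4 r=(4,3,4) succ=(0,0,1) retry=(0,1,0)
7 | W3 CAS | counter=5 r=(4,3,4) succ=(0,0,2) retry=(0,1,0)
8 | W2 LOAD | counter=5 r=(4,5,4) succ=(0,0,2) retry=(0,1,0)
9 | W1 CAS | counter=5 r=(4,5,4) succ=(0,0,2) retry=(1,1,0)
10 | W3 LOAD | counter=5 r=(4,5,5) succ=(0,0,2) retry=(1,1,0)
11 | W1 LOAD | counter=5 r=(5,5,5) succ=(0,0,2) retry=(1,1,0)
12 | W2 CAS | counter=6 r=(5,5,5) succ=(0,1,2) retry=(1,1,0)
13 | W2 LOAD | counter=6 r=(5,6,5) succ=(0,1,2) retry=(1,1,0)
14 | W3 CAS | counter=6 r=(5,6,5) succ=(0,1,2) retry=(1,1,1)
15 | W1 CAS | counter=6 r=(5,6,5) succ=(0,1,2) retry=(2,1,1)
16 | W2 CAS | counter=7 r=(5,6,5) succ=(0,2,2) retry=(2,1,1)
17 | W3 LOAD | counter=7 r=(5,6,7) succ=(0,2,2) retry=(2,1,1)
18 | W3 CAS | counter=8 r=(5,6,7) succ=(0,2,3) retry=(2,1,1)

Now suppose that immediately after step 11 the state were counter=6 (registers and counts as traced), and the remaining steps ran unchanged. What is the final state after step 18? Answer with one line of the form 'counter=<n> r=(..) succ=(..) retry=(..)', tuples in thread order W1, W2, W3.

counter=8 r=(5,6,7) succ=(0,1,3) retry=(2,2,1)

state after step 11 := counter=6 r=(5,5,5) succ=(0,0,2) retry=(1,1,0)
12 | W2 CAS | counter=6 r=(5,5,5) succ=(0,0,2) retry=(1,2,0)
13 | W2 LOAD | counter=6 r=(5,6,5) succ=(0,0,2) retry=(1,2,0)
14 | W3 CAS | counter=6 r=(5,6,5) succ=(0,0,2) retry=(1,2,1)
15 | W1 CAS | counter=6 r=(5,6,5) succ=(0,0,2) retry=(2,2,1)
16 | W2 CAS | counter=7 r=(5,6,5) succ=(0,1,2) retry=(2,2,1)
17 | W3 LOAD | counter=7 r=(5,6,7) succ=(0,1,2) retry=(2,2,1)
18 | W3 CAS | counter=8 r=(5,6,7) succ=(0,1,3) retry=(2,2,1)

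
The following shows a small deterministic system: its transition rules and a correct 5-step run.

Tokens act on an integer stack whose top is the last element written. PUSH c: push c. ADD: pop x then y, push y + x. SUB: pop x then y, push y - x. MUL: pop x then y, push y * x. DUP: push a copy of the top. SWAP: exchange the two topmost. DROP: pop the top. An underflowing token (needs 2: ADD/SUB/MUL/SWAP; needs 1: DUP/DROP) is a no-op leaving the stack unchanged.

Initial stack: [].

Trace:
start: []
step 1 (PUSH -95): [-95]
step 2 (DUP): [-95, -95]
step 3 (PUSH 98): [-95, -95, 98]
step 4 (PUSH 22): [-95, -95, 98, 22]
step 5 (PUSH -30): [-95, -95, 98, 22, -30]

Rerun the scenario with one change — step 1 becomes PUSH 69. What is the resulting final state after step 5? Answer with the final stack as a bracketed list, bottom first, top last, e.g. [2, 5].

[69, 69, 98, 22, -30]

(re-executing from step 1 with the substitution; state before step 1: [])
step 1 (PUSH 69): [69]
step 2 (DUP): [69, 69]
step 3 (PUSH 98): [69, 69, 98]
step 4 (PUSH 22): [69, 69, 98, 22]
step 5 (PUSH -30): [69, 69, 98, 22, -30]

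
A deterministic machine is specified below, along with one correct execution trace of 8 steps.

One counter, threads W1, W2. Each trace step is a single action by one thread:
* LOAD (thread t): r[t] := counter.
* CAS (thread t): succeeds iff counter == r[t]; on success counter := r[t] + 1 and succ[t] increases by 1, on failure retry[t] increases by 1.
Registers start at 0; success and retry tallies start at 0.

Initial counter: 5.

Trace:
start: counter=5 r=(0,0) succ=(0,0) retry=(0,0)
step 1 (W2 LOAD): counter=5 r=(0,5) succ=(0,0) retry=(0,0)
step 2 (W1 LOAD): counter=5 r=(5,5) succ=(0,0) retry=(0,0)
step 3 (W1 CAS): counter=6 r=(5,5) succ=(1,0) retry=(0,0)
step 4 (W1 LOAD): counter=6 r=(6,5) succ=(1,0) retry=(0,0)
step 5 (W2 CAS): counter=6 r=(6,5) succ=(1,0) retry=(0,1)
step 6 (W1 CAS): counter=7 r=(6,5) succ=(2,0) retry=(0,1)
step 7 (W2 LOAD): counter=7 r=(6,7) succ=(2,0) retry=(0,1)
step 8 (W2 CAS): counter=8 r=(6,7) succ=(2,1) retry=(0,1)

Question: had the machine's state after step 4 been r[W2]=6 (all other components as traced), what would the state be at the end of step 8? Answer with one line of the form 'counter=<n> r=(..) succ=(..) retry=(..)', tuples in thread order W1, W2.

state after step 4 := counter=6 r=(6,6) succ=(1,0) retry=(0,0)
step 5 (W2 CAS): counter=7 r=(6,6) succ=(1,1) retry=(0,0)
step 6 (W1 CAS): counter=7 r=(6,6) succ=(1,1) retry=(1,0)
step 7 (W2 LOAD): counter=7 r=(6,7) succ=(1,1) retry=(1,0)
step 8 (W2 CAS): counter=8 r=(6,7) succ=(1,2) retry=(1,0)

counter=8 r=(6,7) succ=(1,2) retry=(1,0)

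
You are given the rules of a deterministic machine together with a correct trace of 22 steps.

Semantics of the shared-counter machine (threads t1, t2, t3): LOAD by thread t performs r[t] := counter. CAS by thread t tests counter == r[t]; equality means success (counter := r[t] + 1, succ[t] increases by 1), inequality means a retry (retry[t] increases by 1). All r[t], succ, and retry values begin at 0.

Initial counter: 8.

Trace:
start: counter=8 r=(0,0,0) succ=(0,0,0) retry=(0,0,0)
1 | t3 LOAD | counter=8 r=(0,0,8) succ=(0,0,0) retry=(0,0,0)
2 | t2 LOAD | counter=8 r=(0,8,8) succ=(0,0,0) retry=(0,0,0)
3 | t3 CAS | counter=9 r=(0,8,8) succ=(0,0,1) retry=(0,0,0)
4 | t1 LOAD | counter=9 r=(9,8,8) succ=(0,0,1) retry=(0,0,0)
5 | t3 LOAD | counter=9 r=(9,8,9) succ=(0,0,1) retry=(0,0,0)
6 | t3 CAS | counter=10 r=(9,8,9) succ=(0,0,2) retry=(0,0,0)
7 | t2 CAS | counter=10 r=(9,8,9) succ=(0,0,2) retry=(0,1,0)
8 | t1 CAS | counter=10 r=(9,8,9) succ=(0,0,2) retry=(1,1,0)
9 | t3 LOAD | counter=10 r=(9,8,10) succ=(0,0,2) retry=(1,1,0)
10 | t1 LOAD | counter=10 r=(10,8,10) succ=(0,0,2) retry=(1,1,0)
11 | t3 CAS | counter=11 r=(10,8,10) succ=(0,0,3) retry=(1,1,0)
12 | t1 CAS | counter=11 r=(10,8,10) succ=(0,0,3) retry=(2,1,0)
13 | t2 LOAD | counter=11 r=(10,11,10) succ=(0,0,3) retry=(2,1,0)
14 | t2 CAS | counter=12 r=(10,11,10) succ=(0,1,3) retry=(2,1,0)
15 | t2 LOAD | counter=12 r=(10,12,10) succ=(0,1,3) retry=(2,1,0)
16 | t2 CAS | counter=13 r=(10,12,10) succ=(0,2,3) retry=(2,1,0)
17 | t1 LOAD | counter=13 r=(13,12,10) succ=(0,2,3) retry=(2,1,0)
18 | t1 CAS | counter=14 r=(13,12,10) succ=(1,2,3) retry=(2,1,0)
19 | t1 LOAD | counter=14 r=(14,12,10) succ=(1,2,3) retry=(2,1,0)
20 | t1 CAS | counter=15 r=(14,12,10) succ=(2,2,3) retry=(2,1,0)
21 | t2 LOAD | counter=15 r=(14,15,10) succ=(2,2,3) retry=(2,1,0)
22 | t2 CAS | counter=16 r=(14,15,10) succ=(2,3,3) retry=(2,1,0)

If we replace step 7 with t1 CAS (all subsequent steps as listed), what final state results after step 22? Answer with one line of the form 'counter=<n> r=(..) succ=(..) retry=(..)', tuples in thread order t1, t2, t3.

counter=16 r=(14,15,10) succ=(2,3,3) retry=(3,0,0)

(re-executing from step 7 with the substitution; state before step 7: counter=10 r=(9,8,9) succ=(0,0,2) retry=(0,0,0))
7 | t1 CAS | counter=10 r=(9,8,9) succ=(0,0,2) retry=(1,0,0)
8 | t1 CAS | counter=10 r=(9,8,9) succ=(0,0,2) retry=(2,0,0)
9 | t3 LOAD | counter=10 r=(9,8,10) succ=(0,0,2) retry=(2,0,0)
10 | t1 LOAD | counter=10 r=(10,8,10) succ=(0,0,2) retry=(2,0,0)
11 | t3 CAS | counter=11 r=(10,8,10) succ=(0,0,3) retry=(2,0,0)
12 | t1 CAS | counter=11 r=(10,8,10) succ=(0,0,3) retry=(3,0,0)
13 | t2 LOAD | counter=11 r=(10,11,10) succ=(0,0,3) retry=(3,0,0)
14 | t2 CAS | counter=12 r=(10,11,10) succ=(0,1,3) retry=(3,0,0)
15 | t2 LOAD | counter=12 r=(10,12,10) succ=(0,1,3) retry=(3,0,0)
16 | t2 CAS | counter=13 r=(10,12,10) succ=(0,2,3) retry=(3,0,0)
17 | t1 LOAD | counter=13 r=(13,12,10) succ=(0,2,3) retry=(3,0,0)
18 | t1 CAS | counter=14 r=(13,12,10) succ=(1,2,3) retry=(3,0,0)
19 | t1 LOAD | counter=14 r=(14,12,10) succ=(1,2,3) retry=(3,0,0)
20 | t1 CAS | counter=15 r=(14,12,10) succ=(2,2,3) retry=(3,0,0)
21 | t2 LOAD | counter=15 r=(14,15,10) succ=(2,2,3) retry=(3,0,0)
22 | t2 CAS | counter=16 r=(14,15,10) succ=(2,3,3) retry=(3,0,0)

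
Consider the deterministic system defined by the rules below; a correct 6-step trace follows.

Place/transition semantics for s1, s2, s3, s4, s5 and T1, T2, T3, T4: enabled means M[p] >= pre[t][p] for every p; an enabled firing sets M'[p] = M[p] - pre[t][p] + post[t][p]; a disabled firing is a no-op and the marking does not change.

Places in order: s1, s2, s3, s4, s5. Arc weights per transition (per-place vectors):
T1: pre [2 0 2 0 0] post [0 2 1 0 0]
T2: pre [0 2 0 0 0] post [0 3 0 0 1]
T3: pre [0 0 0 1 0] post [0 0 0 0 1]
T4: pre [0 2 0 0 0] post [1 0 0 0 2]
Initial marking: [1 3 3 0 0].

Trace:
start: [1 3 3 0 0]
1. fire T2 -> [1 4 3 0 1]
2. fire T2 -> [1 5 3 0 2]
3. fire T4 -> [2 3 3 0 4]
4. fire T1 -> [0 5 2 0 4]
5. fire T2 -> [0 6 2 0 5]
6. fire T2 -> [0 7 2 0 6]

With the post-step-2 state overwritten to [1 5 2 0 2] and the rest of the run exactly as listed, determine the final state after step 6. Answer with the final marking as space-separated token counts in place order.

state after step 2 := [1 5 2 0 2]
3. fire T4 -> [2 3 2 0 4]
4. fire T1 -> [0 5 1 0 4]
5. fire T2 -> [0 6 1 0 5]
6. fire T2 -> [0 7 1 0 6]

0 7 1 0 6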